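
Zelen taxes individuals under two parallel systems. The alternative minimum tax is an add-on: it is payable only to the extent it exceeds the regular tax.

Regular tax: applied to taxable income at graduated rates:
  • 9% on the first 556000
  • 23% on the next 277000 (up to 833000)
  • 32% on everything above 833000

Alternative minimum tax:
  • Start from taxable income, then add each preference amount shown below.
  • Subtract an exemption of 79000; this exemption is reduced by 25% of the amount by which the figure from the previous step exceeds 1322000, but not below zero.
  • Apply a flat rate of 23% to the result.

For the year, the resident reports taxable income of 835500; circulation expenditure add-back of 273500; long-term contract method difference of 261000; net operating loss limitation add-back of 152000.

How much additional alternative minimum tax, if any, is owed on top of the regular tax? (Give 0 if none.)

Alternative minimum tax:
  Adjusted income: 835500 + 273500 + 261000 + 152000 = 1522000
  Exemption: 79000 − 25% × (1522000 − 1322000) = 79000 − 50000 = 29000
  Base: 1522000 − 29000 = 1493000
  1493000 × 23% = 343390

Regular tax:
  556000 × 9% = 50040
  277000 × 23% = 63710
  2500 × 32% = 800
  → 114550

Excess of alternative minimum tax over regular tax: 343390 − 114550 = 228840.

228840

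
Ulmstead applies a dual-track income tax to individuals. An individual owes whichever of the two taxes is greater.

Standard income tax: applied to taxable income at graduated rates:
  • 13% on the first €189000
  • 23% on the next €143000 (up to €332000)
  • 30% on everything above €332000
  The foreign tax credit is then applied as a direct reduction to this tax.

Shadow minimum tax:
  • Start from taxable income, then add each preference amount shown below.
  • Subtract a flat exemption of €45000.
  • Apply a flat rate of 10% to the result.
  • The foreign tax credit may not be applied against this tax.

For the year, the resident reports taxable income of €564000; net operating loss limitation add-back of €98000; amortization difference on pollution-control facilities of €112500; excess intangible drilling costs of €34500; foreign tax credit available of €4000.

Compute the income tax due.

Shadow minimum tax:
  Adjusted income: €564000 + €98000 + €112500 + €34500 = €809000
  Less exemption €45000 → base €764000
  €764000 × 10% = €76400

Standard income tax:
  €189000 × 13% = €24570
  €143000 × 23% = €32890
  €232000 × 30% = €69600
  → €127060
  Less foreign tax credit €4000 → €123060

€123060 > €76400, so the standard income tax governs.

€123060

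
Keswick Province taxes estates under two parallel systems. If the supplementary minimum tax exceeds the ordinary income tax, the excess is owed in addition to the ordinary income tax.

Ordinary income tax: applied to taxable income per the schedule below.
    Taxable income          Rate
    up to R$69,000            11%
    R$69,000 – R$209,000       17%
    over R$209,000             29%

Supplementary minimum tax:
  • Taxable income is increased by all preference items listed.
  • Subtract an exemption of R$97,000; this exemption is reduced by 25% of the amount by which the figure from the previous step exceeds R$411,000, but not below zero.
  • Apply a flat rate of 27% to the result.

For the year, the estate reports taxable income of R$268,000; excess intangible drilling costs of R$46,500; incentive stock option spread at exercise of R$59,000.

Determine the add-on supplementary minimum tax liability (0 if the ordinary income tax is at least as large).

R$26,155

Ordinary income tax:
  R$69,000 × 11% = R$7,590
  R$140,000 × 17% = R$23,800
  R$59,000 × 29% = R$17,110
  → R$48,500

Supplementary minimum tax:
  Adjusted income: R$268,000 + R$46,500 + R$59,000 = R$373,500
  Exemption: R$373,500 ≤ R$411,000, so full R$97,000 applies
  Base: R$373,500 − R$97,000 = R$276,500
  R$276,500 × 27% = R$74,655

Excess of supplementary minimum tax over ordinary income tax: R$74,655 − R$48,500 = R$26,155.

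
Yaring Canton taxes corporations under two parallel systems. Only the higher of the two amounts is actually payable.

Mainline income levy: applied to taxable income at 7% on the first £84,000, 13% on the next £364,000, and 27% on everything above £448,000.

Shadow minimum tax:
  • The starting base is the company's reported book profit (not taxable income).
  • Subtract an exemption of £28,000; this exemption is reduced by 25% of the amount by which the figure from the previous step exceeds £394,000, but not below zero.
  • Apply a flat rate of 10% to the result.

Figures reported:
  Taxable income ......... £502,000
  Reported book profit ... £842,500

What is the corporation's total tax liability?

Shadow minimum tax:
  Base (reported book profit): £842,500
  Exemption: 25% × (£842,500 − £394,000) = £112,125 ≥ £28,000, so the exemption is fully phased out
  Base: £842,500 − £0 = £842,500
  £842,500 × 10% = £84,250

Mainline income levy:
  £84,000 × 7% = £5,880
  £364,000 × 13% = £47,320
  £54,000 × 27% = £14,580
  → £67,780

£84,250 > £67,780, so the shadow minimum tax is the binding amount.

£84,250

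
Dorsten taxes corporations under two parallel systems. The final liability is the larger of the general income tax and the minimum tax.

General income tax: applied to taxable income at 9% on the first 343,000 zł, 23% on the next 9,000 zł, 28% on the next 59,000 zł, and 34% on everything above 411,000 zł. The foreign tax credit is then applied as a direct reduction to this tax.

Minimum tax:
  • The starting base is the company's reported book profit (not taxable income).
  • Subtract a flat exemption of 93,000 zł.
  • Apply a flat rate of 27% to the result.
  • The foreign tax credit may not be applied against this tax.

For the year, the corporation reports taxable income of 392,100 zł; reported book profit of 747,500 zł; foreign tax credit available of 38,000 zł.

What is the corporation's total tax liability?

General income tax:
  343,000 zł × 9% = 30,870 zł
  9,000 zł × 23% = 2,070 zł
  40,100 zł × 28% = 11,228 zł
  → 44,168 zł
  Less foreign tax credit 38,000 zł → 6,168 zł

Minimum tax:
  Base (reported book profit): 747,500 zł
  Less exemption 93,000 zł → base 654,500 zł
  654,500 zł × 27% = 176,715 zł

176,715 zł > 6,168 zł, so the minimum tax is the binding amount.

176,715 zł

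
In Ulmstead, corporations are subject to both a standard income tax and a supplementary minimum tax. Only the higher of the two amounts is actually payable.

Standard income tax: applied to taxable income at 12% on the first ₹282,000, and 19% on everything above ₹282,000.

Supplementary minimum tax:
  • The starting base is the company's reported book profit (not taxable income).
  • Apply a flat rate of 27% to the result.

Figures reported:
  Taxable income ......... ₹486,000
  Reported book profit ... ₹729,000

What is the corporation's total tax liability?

Standard income tax:
  ₹282,000 × 12% = ₹33,840
  ₹204,000 × 19% = ₹38,760
  → ₹72,600

Supplementary minimum tax:
  Base (reported book profit): ₹729,000
  ₹729,000 × 27% = ₹196,830

₹196,830 > ₹72,600, so the supplementary minimum tax is the binding amount.

₹196,830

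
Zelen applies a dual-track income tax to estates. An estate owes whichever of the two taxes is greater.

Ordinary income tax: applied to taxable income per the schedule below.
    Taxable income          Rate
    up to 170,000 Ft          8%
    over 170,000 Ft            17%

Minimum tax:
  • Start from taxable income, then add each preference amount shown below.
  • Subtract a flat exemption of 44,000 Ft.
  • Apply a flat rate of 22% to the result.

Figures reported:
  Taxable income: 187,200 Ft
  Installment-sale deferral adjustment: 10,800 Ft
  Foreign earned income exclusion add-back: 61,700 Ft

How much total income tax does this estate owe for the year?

Ordinary income tax:
  170,000 Ft × 8% = 13,600 Ft
  17,200 Ft × 17% = 2,924 Ft
  → 16,524 Ft

Minimum tax:
  Adjusted income: 187,200 Ft + 10,800 Ft + 61,700 Ft = 259,700 Ft
  Less exemption 44,000 Ft → base 215,700 Ft
  215,700 Ft × 22% = 47,454 Ft

47,454 Ft > 16,524 Ft, so the minimum tax is the binding amount.

47,454 Ft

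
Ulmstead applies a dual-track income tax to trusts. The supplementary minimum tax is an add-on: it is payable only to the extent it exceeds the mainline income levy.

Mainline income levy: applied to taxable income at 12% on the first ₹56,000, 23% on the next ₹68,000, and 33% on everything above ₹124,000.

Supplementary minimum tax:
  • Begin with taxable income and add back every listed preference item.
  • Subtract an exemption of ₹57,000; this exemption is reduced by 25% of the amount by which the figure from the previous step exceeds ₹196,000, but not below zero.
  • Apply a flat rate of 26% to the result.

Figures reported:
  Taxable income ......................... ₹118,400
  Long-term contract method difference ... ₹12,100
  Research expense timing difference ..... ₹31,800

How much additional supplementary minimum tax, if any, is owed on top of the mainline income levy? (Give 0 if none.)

Mainline income levy:
  ₹56,000 × 12% = ₹6,720
  ₹62,400 × 23% = ₹14,352
  → ₹21,072

Supplementary minimum tax:
  Adjusted income: ₹118,400 + ₹12,100 + ₹31,800 = ₹162,300
  Exemption: ₹162,300 ≤ ₹196,000, so full ₹57,000 applies
  Base: ₹162,300 − ₹57,000 = ₹105,300
  ₹105,300 × 26% = ₹27,378

Excess of supplementary minimum tax over mainline income levy: ₹27,378 − ₹21,072 = ₹6,306.

₹6,306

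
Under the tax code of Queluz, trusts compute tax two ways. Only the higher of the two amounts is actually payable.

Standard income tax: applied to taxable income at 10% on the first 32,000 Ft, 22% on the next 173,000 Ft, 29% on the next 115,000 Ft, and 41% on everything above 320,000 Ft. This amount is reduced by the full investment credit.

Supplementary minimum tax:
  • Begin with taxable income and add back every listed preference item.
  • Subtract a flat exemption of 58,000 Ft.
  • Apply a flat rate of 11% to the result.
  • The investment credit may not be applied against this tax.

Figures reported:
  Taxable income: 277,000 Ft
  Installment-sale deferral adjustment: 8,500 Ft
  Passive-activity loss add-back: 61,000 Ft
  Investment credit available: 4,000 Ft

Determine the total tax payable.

Standard income tax:
  32,000 Ft × 10% = 3,200 Ft
  173,000 Ft × 22% = 38,060 Ft
  72,000 Ft × 29% = 20,880 Ft
  → 62,140 Ft
  Less investment credit 4,000 Ft → 58,140 Ft

Supplementary minimum tax:
  Adjusted income: 277,000 Ft + 8,500 Ft + 61,000 Ft = 346,500 Ft
  Less exemption 58,000 Ft → base 288,500 Ft
  288,500 Ft × 11% = 31,735 Ft

58,140 Ft > 31,735 Ft, so the standard income tax governs.

58,140 Ft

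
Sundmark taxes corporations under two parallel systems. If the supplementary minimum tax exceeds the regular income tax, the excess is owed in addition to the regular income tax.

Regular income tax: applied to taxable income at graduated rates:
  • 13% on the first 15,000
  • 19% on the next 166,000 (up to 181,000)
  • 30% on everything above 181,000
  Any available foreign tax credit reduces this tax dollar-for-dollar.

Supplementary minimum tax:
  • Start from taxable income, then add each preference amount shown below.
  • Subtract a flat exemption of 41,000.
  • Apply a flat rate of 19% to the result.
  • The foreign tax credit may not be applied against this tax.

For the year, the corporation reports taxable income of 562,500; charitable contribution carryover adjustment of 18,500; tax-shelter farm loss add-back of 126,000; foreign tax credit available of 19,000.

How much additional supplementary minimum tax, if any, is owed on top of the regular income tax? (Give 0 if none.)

0

Supplementary minimum tax:
  Adjusted income: 562,500 + 18,500 + 126,000 = 707,000
  Less exemption 41,000 → base 666,000
  666,000 × 19% = 126,540

Regular income tax:
  15,000 × 13% = 1,950
  166,000 × 19% = 31,540
  381,500 × 30% = 114,450
  → 147,940
  Less foreign tax credit 19,000 → 128,940

126,540 ≤ 128,940, so no add-on is due.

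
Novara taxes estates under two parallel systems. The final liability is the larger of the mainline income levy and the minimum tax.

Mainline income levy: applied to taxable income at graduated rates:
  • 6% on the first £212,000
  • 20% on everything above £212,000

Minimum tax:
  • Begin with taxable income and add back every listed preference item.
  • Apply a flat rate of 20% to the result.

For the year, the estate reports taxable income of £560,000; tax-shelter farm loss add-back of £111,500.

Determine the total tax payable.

Minimum tax:
  Adjusted income: £560,000 + £111,500 = £671,500
  £671,500 × 20% = £134,300

Mainline income levy:
  £212,000 × 6% = £12,720
  £348,000 × 20% = £69,600
  → £82,320

£134,300 > £82,320, so the minimum tax is the binding amount.

£134,300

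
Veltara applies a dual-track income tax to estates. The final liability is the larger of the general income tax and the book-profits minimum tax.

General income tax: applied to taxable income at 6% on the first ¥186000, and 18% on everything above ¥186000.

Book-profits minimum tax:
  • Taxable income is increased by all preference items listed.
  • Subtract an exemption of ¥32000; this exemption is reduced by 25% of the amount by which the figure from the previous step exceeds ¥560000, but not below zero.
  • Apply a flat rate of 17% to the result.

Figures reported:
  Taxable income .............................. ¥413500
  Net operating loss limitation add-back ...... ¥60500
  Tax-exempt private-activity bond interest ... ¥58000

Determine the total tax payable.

Book-profits minimum tax:
  Adjusted income: ¥413500 + ¥60500 + ¥58000 = ¥532000
  Exemption: ¥532000 ≤ ¥560000, so full ¥32000 applies
  Base: ¥532000 − ¥32000 = ¥500000
  ¥500000 × 17% = ¥85000

General income tax:
  ¥186000 × 6% = ¥11160
  ¥227500 × 18% = ¥40950
  → ¥52110

¥85000 > ¥52110, so the book-profits minimum tax is the binding amount.

¥85000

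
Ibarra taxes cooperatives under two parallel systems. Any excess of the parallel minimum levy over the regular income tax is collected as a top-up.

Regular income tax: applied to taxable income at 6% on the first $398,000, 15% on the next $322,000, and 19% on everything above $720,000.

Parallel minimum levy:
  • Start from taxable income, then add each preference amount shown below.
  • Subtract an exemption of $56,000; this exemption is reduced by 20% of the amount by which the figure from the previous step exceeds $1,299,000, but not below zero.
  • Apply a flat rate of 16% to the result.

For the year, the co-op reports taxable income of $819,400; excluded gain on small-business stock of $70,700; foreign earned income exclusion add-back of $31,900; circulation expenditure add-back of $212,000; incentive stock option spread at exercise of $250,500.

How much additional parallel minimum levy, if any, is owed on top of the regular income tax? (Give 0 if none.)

$124,230

Regular income tax:
  $398,000 × 6% = $23,880
  $322,000 × 15% = $48,300
  $99,400 × 19% = $18,886
  → $91,066

Parallel minimum levy:
  Adjusted income: $819,400 + $70,700 + $31,900 + $212,000 + $250,500 = $1,384,500
  Exemption: $56,000 − 20% × ($1,384,500 − $1,299,000) = $56,000 − $17,100 = $38,900
  Base: $1,384,500 − $38,900 = $1,345,600
  $1,345,600 × 16% = $215,296

Excess of parallel minimum levy over regular income tax: $215,296 − $91,066 = $124,230.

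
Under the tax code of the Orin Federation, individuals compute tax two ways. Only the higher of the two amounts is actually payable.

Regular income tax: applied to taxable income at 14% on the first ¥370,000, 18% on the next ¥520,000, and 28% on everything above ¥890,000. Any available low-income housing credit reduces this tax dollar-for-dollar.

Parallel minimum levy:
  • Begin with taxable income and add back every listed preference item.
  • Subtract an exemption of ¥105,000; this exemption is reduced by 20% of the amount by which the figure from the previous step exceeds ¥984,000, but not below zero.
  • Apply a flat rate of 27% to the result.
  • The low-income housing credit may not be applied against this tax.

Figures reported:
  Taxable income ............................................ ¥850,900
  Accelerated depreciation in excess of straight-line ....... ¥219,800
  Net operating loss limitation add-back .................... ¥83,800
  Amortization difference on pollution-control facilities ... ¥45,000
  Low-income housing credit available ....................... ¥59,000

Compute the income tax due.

Parallel minimum levy:
  Adjusted income: ¥850,900 + ¥219,800 + ¥83,800 + ¥45,000 = ¥1,199,500
  Exemption: ¥105,000 − 20% × (¥1,199,500 − ¥984,000) = ¥105,000 − ¥43,100 = ¥61,900
  Base: ¥1,199,500 − ¥61,900 = ¥1,137,600
  ¥1,137,600 × 27% = ¥307,152

Regular income tax:
  ¥370,000 × 14% = ¥51,800
  ¥480,900 × 18% = ¥86,562
  → ¥138,362
  Less low-income housing credit ¥59,000 → ¥79,362

¥307,152 > ¥79,362, so the parallel minimum levy is the binding amount.

¥307,152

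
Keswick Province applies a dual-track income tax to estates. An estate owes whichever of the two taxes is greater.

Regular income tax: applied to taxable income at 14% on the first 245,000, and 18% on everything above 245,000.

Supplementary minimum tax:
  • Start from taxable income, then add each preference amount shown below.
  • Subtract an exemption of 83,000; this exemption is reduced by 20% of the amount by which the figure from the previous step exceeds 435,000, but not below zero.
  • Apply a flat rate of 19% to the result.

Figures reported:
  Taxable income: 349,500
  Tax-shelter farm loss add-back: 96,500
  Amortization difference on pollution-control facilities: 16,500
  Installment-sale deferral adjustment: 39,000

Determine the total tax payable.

Regular income tax:
  245,000 × 14% = 34,300
  104,500 × 18% = 18,810
  → 53,110

Supplementary minimum tax:
  Adjusted income: 349,500 + 96,500 + 16,500 + 39,000 = 501,500
  Exemption: 83,000 − 20% × (501,500 − 435,000) = 83,000 − 13,300 = 69,700
  Base: 501,500 − 69,700 = 431,800
  431,800 × 19% = 82,042

82,042 > 53,110, so the supplementary minimum tax is the binding amount.

82,042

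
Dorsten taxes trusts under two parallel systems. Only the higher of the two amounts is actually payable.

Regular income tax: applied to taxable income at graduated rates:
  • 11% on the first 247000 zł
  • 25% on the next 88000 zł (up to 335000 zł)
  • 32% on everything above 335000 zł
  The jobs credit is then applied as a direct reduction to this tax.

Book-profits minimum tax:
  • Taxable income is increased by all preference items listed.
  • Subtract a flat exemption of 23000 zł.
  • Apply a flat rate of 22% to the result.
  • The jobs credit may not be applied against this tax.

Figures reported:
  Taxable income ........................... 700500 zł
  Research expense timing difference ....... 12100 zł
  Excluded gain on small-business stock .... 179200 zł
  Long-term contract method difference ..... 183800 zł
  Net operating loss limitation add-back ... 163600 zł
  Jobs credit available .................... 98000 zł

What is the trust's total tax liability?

267564 zł

Regular income tax:
  247000 zł × 11% = 27170 zł
  88000 zł × 25% = 22000 zł
  365500 zł × 32% = 116960 zł
  → 166130 zł
  Less jobs credit 98000 zł → 68130 zł

Book-profits minimum tax:
  Adjusted income: 700500 zł + 12100 zł + 179200 zł + 183800 zł + 163600 zł = 1239200 zł
  Less exemption 23000 zł → base 1216200 zł
  1216200 zł × 22% = 267564 zł

267564 zł > 68130 zł, so the book-profits minimum tax is the binding amount.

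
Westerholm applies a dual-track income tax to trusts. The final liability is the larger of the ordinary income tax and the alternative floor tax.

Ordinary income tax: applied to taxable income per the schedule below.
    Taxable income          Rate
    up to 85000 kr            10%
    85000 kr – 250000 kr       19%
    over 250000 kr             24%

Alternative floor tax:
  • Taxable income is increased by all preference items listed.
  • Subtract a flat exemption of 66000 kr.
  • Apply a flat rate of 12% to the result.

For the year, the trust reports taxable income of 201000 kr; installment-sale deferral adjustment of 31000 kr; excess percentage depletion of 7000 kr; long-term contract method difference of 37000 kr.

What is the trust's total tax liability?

30540 kr

Alternative floor tax:
  Adjusted income: 201000 kr + 31000 kr + 7000 kr + 37000 kr = 276000 kr
  Less exemption 66000 kr → base 210000 kr
  210000 kr × 12% = 25200 kr

Ordinary income tax:
  85000 kr × 10% = 8500 kr
  116000 kr × 19% = 22040 kr
  → 30540 kr

30540 kr > 25200 kr, so the ordinary income tax governs.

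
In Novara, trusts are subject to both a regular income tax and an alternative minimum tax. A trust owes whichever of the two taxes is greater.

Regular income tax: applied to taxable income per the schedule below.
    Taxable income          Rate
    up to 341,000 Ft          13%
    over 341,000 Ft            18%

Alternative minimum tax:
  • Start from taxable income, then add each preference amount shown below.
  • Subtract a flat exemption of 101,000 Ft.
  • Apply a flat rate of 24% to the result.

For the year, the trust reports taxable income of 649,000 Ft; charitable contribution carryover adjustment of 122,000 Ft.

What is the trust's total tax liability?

160,800 Ft

Alternative minimum tax:
  Adjusted income: 649,000 Ft + 122,000 Ft = 771,000 Ft
  Less exemption 101,000 Ft → base 670,000 Ft
  670,000 Ft × 24% = 160,800 Ft

Regular income tax:
  341,000 Ft × 13% = 44,330 Ft
  308,000 Ft × 18% = 55,440 Ft
  → 99,770 Ft

160,800 Ft > 99,770 Ft, so the alternative minimum tax is the binding amount.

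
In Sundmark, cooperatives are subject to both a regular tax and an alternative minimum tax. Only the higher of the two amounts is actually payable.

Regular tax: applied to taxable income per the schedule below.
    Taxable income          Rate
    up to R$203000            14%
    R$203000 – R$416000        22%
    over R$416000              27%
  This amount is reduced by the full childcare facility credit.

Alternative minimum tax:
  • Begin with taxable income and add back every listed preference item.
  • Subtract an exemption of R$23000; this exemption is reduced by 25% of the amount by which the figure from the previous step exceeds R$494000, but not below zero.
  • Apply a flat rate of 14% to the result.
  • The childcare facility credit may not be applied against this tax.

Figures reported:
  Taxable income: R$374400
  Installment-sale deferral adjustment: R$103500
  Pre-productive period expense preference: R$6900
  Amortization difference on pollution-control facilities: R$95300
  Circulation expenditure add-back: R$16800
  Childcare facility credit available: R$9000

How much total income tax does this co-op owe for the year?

R$83566

Regular tax:
  R$203000 × 14% = R$28420
  R$171400 × 22% = R$37708
  → R$66128
  Less childcare facility credit R$9000 → R$57128

Alternative minimum tax:
  Adjusted income: R$374400 + R$103500 + R$6900 + R$95300 + R$16800 = R$596900
  Exemption: 25% × (R$596900 − R$494000) = R$25725 ≥ R$23000, so the exemption is fully phased out
  Base: R$596900 − R$0 = R$596900
  R$596900 × 14% = R$83566

R$83566 > R$57128, so the alternative minimum tax is the binding amount.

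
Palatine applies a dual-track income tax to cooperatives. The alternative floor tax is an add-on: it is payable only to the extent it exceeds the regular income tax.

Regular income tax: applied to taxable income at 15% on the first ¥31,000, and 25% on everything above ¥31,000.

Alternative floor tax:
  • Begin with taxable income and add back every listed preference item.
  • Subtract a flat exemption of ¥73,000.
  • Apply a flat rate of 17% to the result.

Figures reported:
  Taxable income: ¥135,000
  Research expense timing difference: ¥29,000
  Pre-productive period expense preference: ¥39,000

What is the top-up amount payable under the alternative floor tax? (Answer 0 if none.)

Alternative floor tax:
  Adjusted income: ¥135,000 + ¥29,000 + ¥39,000 = ¥203,000
  Less exemption ¥73,000 → base ¥130,000
  ¥130,000 × 17% = ¥22,100

Regular income tax:
  ¥31,000 × 15% = ¥4,650
  ¥104,000 × 25% = ¥26,000
  → ¥30,650

¥22,100 ≤ ¥30,650, so no add-on is due.

¥0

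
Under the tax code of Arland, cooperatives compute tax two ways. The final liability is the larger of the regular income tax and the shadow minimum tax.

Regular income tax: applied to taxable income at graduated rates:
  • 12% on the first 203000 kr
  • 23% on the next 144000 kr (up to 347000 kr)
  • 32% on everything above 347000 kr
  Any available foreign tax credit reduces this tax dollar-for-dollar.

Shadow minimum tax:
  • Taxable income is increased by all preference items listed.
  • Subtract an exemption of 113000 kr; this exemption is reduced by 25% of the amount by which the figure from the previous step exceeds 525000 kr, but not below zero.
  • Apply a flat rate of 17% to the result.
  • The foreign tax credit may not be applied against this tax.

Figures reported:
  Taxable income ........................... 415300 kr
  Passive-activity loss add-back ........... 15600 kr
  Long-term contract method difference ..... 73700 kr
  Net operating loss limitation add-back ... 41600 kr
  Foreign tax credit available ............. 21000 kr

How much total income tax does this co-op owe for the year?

74545 kr

Shadow minimum tax:
  Adjusted income: 415300 kr + 15600 kr + 73700 kr + 41600 kr = 546200 kr
  Exemption: 113000 kr − 25% × (546200 kr − 525000 kr) = 113000 kr − 5300 kr = 107700 kr
  Base: 546200 kr − 107700 kr = 438500 kr
  438500 kr × 17% = 74545 kr

Regular income tax:
  203000 kr × 12% = 24360 kr
  144000 kr × 23% = 33120 kr
  68300 kr × 32% = 21856 kr
  → 79336 kr
  Less foreign tax credit 21000 kr → 58336 kr

74545 kr > 58336 kr, so the shadow minimum tax is the binding amount.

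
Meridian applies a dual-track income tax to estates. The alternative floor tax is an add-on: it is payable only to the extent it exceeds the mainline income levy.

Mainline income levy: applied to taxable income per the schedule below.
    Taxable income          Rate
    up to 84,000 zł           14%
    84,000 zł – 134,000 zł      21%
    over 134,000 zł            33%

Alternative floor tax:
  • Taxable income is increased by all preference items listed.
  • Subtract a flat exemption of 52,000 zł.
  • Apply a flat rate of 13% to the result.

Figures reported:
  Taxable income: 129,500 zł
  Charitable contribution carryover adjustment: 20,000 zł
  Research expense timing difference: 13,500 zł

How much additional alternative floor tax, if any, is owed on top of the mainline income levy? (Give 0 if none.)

Alternative floor tax:
  Adjusted income: 129,500 zł + 20,000 zł + 13,500 zł = 163,000 zł
  Less exemption 52,000 zł → base 111,000 zł
  111,000 zł × 13% = 14,430 zł

Mainline income levy:
  84,000 zł × 14% = 11,760 zł
  45,500 zł × 21% = 9,555 zł
  → 21,315 zł

14,430 zł ≤ 21,315 zł, so no add-on is due.

0 zł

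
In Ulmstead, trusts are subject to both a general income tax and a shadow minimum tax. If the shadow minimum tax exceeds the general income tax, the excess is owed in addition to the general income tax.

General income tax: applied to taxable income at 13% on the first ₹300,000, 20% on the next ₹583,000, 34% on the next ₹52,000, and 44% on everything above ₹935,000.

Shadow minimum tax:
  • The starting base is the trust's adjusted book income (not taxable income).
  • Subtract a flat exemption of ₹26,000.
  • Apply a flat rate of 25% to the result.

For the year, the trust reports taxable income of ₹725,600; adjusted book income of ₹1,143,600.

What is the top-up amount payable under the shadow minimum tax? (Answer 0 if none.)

General income tax:
  ₹300,000 × 13% = ₹39,000
  ₹425,600 × 20% = ₹85,120
  → ₹124,120

Shadow minimum tax:
  Base (adjusted book income): ₹1,143,600
  Less exemption ₹26,000 → base ₹1,117,600
  ₹1,117,600 × 25% = ₹279,400

Excess of shadow minimum tax over general income tax: ₹279,400 − ₹124,120 = ₹155,280.

₹155,280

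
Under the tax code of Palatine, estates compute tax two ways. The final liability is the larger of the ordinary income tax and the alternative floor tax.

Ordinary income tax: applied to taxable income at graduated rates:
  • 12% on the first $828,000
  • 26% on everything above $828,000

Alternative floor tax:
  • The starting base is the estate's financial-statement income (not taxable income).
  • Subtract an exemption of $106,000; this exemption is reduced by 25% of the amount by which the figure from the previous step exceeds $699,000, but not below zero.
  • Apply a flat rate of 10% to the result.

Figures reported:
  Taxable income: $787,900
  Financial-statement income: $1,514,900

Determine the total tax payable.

Ordinary income tax:
  $787,900 × 12% = $94,548

Alternative floor tax:
  Base (financial-statement income): $1,514,900
  Exemption: 25% × ($1,514,900 − $699,000) = $203,975 ≥ $106,000, so the exemption is fully phased out
  Base: $1,514,900 − $0 = $1,514,900
  $1,514,900 × 10% = $151,490

$151,490 > $94,548, so the alternative floor tax is the binding amount.

$151,490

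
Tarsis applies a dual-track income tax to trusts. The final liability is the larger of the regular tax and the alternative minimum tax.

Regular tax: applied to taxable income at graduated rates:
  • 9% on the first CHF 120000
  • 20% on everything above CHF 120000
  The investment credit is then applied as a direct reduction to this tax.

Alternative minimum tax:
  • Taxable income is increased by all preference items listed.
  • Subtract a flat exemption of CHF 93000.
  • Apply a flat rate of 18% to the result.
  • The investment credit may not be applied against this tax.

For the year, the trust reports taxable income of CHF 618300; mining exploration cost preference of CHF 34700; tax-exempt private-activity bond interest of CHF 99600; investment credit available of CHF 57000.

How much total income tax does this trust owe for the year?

CHF 118728

Regular tax:
  CHF 120000 × 9% = CHF 10800
  CHF 498300 × 20% = CHF 99660
  → CHF 110460
  Less investment credit CHF 57000 → CHF 53460

Alternative minimum tax:
  Adjusted income: CHF 618300 + CHF 34700 + CHF 99600 = CHF 752600
  Less exemption CHF 93000 → base CHF 659600
  CHF 659600 × 18% = CHF 118728

CHF 118728 > CHF 53460, so the alternative minimum tax is the binding amount.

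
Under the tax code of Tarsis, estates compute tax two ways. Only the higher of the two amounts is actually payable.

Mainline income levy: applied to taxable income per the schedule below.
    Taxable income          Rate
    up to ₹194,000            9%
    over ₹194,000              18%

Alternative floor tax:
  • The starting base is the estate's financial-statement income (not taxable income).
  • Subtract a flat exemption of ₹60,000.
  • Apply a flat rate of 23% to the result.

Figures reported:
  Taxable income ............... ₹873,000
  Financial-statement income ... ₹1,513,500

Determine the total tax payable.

₹334,305

Mainline income levy:
  ₹194,000 × 9% = ₹17,460
  ₹679,000 × 18% = ₹122,220
  → ₹139,680

Alternative floor tax:
  Base (financial-statement income): ₹1,513,500
  Less exemption ₹60,000 → base ₹1,453,500
  ₹1,453,500 × 23% = ₹334,305

₹334,305 > ₹139,680, so the alternative floor tax is the binding amount.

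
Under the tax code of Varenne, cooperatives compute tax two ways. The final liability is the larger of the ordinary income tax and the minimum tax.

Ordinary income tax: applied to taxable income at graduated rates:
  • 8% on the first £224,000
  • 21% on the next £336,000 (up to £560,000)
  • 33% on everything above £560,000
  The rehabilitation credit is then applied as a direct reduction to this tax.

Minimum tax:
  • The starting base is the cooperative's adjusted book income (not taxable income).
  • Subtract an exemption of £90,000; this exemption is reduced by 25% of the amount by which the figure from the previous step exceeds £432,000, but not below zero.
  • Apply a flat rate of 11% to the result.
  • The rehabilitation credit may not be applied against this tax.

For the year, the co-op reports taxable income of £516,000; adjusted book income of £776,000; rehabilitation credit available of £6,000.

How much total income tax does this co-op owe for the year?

£84,920

Minimum tax:
  Base (adjusted book income): £776,000
  Exemption: £90,000 − 25% × (£776,000 − £432,000) = £90,000 − £86,000 = £4,000
  Base: £776,000 − £4,000 = £772,000
  £772,000 × 11% = £84,920

Ordinary income tax:
  £224,000 × 8% = £17,920
  £292,000 × 21% = £61,320
  → £79,240
  Less rehabilitation credit £6,000 → £73,240

£84,920 > £73,240, so the minimum tax is the binding amount.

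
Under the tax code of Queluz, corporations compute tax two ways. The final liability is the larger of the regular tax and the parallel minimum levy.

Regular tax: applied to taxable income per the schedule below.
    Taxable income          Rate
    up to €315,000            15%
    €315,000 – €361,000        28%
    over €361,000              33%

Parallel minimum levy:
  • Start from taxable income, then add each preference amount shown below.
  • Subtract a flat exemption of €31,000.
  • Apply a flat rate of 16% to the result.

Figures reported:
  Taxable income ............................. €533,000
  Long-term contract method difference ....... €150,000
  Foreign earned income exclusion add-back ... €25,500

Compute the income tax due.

€116,890

Parallel minimum levy:
  Adjusted income: €533,000 + €150,000 + €25,500 = €708,500
  Less exemption €31,000 → base €677,500
  €677,500 × 16% = €108,400

Regular tax:
  €315,000 × 15% = €47,250
  €46,000 × 28% = €12,880
  €172,000 × 33% = €56,760
  → €116,890

€116,890 > €108,400, so the regular tax governs.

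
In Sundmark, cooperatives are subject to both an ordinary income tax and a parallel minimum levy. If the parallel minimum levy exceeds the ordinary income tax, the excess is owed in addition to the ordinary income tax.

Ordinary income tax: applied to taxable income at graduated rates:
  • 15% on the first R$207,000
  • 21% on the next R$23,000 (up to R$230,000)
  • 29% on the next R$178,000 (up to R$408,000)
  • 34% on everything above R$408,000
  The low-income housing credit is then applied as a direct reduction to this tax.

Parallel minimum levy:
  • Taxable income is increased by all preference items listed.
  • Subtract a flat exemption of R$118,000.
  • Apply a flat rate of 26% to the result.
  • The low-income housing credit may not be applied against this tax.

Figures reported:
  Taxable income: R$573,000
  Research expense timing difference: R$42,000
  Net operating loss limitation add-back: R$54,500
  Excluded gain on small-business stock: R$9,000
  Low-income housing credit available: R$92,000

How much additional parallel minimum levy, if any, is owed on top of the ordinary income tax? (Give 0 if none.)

R$94,130

Ordinary income tax:
  R$207,000 × 15% = R$31,050
  R$23,000 × 21% = R$4,830
  R$178,000 × 29% = R$51,620
  R$165,000 × 34% = R$56,100
  → R$143,600
  Less low-income housing credit R$92,000 → R$51,600

Parallel minimum levy:
  Adjusted income: R$573,000 + R$42,000 + R$54,500 + R$9,000 = R$678,500
  Less exemption R$118,000 → base R$560,500
  R$560,500 × 26% = R$145,730

Excess of parallel minimum levy over ordinary income tax: R$145,730 − R$51,600 = R$94,130.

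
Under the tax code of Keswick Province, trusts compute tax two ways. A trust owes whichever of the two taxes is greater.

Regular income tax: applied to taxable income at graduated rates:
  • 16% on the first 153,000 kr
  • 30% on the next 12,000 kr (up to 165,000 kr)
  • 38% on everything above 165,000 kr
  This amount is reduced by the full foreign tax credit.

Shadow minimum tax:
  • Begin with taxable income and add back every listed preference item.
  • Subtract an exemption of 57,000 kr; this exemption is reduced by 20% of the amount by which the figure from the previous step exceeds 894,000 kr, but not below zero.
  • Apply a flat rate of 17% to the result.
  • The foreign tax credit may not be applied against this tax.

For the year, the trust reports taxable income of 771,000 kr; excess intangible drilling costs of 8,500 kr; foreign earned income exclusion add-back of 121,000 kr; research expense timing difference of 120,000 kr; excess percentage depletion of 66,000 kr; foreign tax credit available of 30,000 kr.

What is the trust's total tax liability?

Shadow minimum tax:
  Adjusted income: 771,000 kr + 8,500 kr + 121,000 kr + 120,000 kr + 66,000 kr = 1,086,500 kr
  Exemption: 57,000 kr − 20% × (1,086,500 kr − 894,000 kr) = 57,000 kr − 38,500 kr = 18,500 kr
  Base: 1,086,500 kr − 18,500 kr = 1,068,000 kr
  1,068,000 kr × 17% = 181,560 kr

Regular income tax:
  153,000 kr × 16% = 24,480 kr
  12,000 kr × 30% = 3,600 kr
  606,000 kr × 38% = 230,280 kr
  → 258,360 kr
  Less foreign tax credit 30,000 kr → 228,360 kr

228,360 kr > 181,560 kr, so the regular income tax governs.

228,360 kr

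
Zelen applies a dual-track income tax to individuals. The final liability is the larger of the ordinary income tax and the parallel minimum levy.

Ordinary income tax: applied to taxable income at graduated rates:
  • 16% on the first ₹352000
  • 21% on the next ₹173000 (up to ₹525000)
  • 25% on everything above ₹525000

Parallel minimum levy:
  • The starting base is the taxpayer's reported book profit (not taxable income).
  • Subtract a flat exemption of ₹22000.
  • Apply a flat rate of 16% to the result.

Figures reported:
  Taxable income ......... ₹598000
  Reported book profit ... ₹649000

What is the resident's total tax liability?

₹110900

Parallel minimum levy:
  Base (reported book profit): ₹649000
  Less exemption ₹22000 → base ₹627000
  ₹627000 × 16% = ₹100320

Ordinary income tax:
  ₹352000 × 16% = ₹56320
  ₹173000 × 21% = ₹36330
  ₹73000 × 25% = ₹18250
  → ₹110900

₹110900 > ₹100320, so the ordinary income tax governs.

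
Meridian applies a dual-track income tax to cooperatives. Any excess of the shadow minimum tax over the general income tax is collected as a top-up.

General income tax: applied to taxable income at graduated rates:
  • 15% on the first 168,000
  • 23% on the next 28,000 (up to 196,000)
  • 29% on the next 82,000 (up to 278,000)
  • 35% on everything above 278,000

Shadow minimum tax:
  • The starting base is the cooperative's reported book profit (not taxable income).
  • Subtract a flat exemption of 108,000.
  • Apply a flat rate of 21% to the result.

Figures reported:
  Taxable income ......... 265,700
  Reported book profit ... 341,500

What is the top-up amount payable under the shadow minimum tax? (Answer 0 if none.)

0

General income tax:
  168,000 × 15% = 25,200
  28,000 × 23% = 6,440
  69,700 × 29% = 20,213
  → 51,853

Shadow minimum tax:
  Base (reported book profit): 341,500
  Less exemption 108,000 → base 233,500
  233,500 × 21% = 49,035

49,035 ≤ 51,853, so no add-on is due.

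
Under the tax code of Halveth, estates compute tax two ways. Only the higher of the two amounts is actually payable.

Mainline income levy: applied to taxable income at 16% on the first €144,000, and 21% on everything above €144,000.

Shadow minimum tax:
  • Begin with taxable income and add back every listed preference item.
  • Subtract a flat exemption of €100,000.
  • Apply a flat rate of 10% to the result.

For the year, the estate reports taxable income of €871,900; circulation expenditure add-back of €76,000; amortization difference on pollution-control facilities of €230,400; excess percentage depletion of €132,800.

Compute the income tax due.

€175,899

Mainline income levy:
  €144,000 × 16% = €23,040
  €727,900 × 21% = €152,859
  → €175,899

Shadow minimum tax:
  Adjusted income: €871,900 + €76,000 + €230,400 + €132,800 = €1,311,100
  Less exemption €100,000 → base €1,211,100
  €1,211,100 × 10% = €121,110

€175,899 > €121,110, so the mainline income levy governs.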